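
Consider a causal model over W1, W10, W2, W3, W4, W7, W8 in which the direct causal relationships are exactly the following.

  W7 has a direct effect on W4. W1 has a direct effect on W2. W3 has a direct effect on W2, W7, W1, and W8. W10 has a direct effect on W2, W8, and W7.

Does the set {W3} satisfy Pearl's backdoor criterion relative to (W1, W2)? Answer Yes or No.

Backdoor paths from W1 to W2 (paths whose first edge points into W1):
  P1: W1 <- W3 -> W7 <- W10 -> W2
  P2: W1 <- W3 -> W8 <- W10 -> W2
  P3: W1 <- W3 -> W2
Condition 1 (no descendant of W1 in the set): holds — descendants of W1 are {W2}; none are in {W3}.
Condition 2 (every backdoor path blocked by {W3}):
  P1: blocked at fork node W3 ∈ conditioning set.
  P2: blocked at fork node W3 ∈ conditioning set.
  P3: blocked at fork node W3 ∈ conditioning set.
{W3} satisfies the backdoor criterion.

Yes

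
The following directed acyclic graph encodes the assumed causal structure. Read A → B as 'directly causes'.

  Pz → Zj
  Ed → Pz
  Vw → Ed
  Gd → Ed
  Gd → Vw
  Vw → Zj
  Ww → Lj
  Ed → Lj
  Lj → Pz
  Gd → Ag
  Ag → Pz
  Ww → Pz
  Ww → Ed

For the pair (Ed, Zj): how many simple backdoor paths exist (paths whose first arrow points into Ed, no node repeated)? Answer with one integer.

8

A backdoor path from Ed to Zj is any simple undirected path whose first edge points into Ed (i.e. leaves Ed via a parent).
Parents of Ed: {Gd, Vw, Ww}.
Enumerating:
  P1: Ed <- Gd -> Vw -> Zj
  P2: Ed <- Gd -> Ag -> Pz -> Zj
  P3: Ed <- Vw <- Gd -> Ag -> Pz -> Zj
  P4: Ed <- Vw -> Zj
  P5: Ed <- Ww -> Lj -> Pz <- Ag <- Gd -> Vw -> Zj
  P6: Ed <- Ww -> Lj -> Pz -> Zj
  P7: Ed <- Ww -> Pz <- Ag <- Gd -> Vw -> Zj
  P8: Ed <- Ww -> Pz -> Zj
That exhausts the simple backdoor paths. Count: 8.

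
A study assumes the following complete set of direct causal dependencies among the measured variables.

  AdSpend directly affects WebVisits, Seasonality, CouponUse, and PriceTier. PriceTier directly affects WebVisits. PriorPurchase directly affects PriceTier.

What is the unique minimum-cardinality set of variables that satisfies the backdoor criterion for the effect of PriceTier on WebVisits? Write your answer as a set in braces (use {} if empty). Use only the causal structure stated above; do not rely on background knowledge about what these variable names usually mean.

Variables eligible for adjustment (non-descendants of PriceTier, excluding PriceTier and WebVisits): {AdSpend, CouponUse, PriorPurchase, Seasonality}.
Backdoor paths from PriceTier to WebVisits:
  P1: PriceTier <- AdSpend -> WebVisits
The empty set is not sufficient: P1 (PriceTier <- AdSpend -> WebVisits) has no collider blocking it and no conditioned non-collider, so it is open.
Try {AdSpend}:
  P1: blocked at fork node AdSpend ∈ conditioning set.
{AdSpend} contains no descendant of PriceTier and blocks every backdoor path.
No other singleton works — e.g. {PriorPurchase} leaves P1 open — so {AdSpend} is the unique smallest valid adjustment set.

{AdSpend}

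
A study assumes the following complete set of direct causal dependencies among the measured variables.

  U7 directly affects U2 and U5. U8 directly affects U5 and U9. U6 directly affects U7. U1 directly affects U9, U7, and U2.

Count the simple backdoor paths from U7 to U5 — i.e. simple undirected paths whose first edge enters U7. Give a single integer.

1

A backdoor path from U7 to U5 is any simple undirected path whose first edge points into U7 (i.e. leaves U7 via a parent).
Parents of U7: {U1, U6}.
Enumerating:
  P1: U7 <- U1 -> U9 <- U8 -> U5
That exhausts the simple backdoor paths. Count: 1.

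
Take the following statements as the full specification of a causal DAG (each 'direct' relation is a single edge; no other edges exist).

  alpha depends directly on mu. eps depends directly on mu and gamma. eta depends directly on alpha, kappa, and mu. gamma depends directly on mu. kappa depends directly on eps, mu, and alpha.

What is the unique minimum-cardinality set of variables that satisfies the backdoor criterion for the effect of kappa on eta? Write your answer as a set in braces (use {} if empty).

{alpha, mu}

Variables eligible for adjustment (non-descendants of kappa, excluding kappa and eta): {alpha, eps, gamma, mu}.
Backdoor paths from kappa to eta:
  P1: kappa <- mu -> alpha -> eta
  P2: kappa <- mu -> eta
  P3: kappa <- eps <- mu -> alpha -> eta
  P4: kappa <- eps <- mu -> eta
  P5: kappa <- eps <- gamma <- mu -> alpha -> eta
  P6: kappa <- eps <- gamma <- mu -> eta
  P7: kappa <- alpha <- mu -> eta
  P8: kappa <- alpha -> eta
The empty set is not sufficient: P1 (kappa <- mu -> alpha -> eta) has no collider blocking it and no conditioned non-collider, so it is open.
Try {alpha, mu}:
  P1: blocked at fork node mu ∈ conditioning set.
  P2: blocked at fork node mu ∈ conditioning set.
  P3: blocked at fork node mu ∈ conditioning set.
  P4: blocked at fork node mu ∈ conditioning set.
  P5: blocked at fork node mu ∈ conditioning set.
  P6: blocked at fork node mu ∈ conditioning set.
  P7: blocked at chain node alpha ∈ conditioning set.
  P8: blocked at fork node alpha ∈ conditioning set.
{alpha, mu} contains no descendant of kappa and blocks every backdoor path.
Every element of {alpha, mu} is needed (dropping alpha leaves P8 open; dropping mu leaves P2 open), so no proper subset is valid.
Among all size-2 subsets of the eligible variables, only {alpha, mu} blocks every backdoor path, so it is the unique smallest valid adjustment set.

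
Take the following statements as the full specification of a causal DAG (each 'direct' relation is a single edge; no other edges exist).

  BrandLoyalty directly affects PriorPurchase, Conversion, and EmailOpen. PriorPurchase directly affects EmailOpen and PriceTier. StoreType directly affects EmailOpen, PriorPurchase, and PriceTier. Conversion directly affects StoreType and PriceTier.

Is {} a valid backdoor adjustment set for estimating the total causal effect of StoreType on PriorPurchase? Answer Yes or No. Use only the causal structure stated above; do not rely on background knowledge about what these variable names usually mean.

Backdoor paths from StoreType to PriorPurchase (paths whose first edge points into StoreType):
  P1: StoreType <- Conversion <- BrandLoyalty -> PriorPurchase
  P2: StoreType <- Conversion <- BrandLoyalty -> EmailOpen <- PriorPurchase
  P3: StoreType <- Conversion -> PriceTier <- PriorPurchase
Condition 1 (no descendant of StoreType in the set): holds — descendants of StoreType are {EmailOpen, PriceTier, PriorPurchase}; none are in {}.
Condition 2 (every backdoor path blocked by {}):
  P1: open — no interior node is in the conditioning set.
  P2: blocked at collider EmailOpen (neither it nor any descendant is in the conditioning set).
  P3: blocked at collider PriceTier (neither it nor any descendant is in the conditioning set).
{} does not satisfy the backdoor criterion.

No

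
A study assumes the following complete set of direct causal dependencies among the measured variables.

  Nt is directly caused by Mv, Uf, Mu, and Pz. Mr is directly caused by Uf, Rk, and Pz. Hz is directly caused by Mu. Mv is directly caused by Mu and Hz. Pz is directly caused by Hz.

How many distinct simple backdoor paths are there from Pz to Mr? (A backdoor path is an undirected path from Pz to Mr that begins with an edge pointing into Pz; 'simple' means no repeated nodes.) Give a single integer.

A backdoor path from Pz to Mr is any simple undirected path whose first edge points into Pz (i.e. leaves Pz via a parent).
Parents of Pz: {Hz}.
Enumerating:
  P1: Pz <- Hz <- Mu -> Mv -> Nt <- Uf -> Mr
  P2: Pz <- Hz <- Mu -> Nt <- Uf -> Mr
  P3: Pz <- Hz -> Mv <- Mu -> Nt <- Uf -> Mr
  P4: Pz <- Hz -> Mv -> Nt <- Uf -> Mr
That exhausts the simple backdoor paths. Count: 4.

4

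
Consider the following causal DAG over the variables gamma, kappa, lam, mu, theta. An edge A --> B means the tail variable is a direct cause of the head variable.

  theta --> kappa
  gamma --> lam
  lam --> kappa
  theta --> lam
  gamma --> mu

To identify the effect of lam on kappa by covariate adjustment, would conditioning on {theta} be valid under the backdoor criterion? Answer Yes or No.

Backdoor paths from lam to kappa (paths whose first edge points into lam):
  P1: lam <- theta -> kappa
Condition 1 (no descendant of lam in the set): holds — descendants of lam are {kappa}; none are in {theta}.
Condition 2 (every backdoor path blocked by {theta}):
  P1: blocked at fork node theta ∈ conditioning set.
{theta} satisfies the backdoor criterion.

Yes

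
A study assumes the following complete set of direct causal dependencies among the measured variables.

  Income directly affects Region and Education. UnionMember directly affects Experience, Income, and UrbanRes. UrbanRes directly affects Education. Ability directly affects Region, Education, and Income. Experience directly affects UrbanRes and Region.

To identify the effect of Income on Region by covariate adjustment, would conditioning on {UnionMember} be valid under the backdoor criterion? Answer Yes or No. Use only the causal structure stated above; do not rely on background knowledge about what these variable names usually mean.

Backdoor paths from Income to Region (paths whose first edge points into Income):
  P1: Income <- UnionMember -> Experience -> UrbanRes -> Education <- Ability -> Region
  P2: Income <- UnionMember -> Experience -> Region
  P3: Income <- UnionMember -> UrbanRes <- Experience -> Region
  P4: Income <- UnionMember -> UrbanRes -> Education <- Ability -> Region
  P5: Income <- Ability -> Region
  P6: Income <- Ability -> Education <- UrbanRes <- UnionMember -> Experience -> Region
  P7: Income <- Ability -> Education <- UrbanRes <- Experience -> Region
Condition 1 (no descendant of Income in the set): holds — descendants of Income are {Education, Region}; none are in {UnionMember}.
Condition 2 (every backdoor path blocked by {UnionMember}):
  P1: blocked at fork node UnionMember ∈ conditioning set.
  P2: blocked at fork node UnionMember ∈ conditioning set.
  P3: blocked at fork node UnionMember ∈ conditioning set.
  P4: blocked at fork node UnionMember ∈ conditioning set.
  P5: open — no interior node is in the conditioning set.
  P6: blocked at collider Education (neither it nor any descendant is in the conditioning set).
  P7: blocked at collider Education (neither it nor any descendant is in the conditioning set).
{UnionMember} does not satisfy the backdoor criterion.

No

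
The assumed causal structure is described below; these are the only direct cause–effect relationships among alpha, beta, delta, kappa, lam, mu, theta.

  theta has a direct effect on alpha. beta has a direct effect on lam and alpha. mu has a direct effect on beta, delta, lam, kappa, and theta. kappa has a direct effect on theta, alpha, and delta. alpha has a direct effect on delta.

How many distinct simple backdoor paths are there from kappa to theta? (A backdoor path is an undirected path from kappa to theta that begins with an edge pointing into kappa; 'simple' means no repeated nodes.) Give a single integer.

A backdoor path from kappa to theta is any simple undirected path whose first edge points into kappa (i.e. leaves kappa via a parent).
Parents of kappa: {mu}.
Enumerating:
  P1: kappa <- mu -> beta -> alpha <- theta
  P2: kappa <- mu -> lam <- beta -> alpha <- theta
  P3: kappa <- mu -> theta
  P4: kappa <- mu -> delta <- alpha <- theta
That exhausts the simple backdoor paths. Count: 4.

4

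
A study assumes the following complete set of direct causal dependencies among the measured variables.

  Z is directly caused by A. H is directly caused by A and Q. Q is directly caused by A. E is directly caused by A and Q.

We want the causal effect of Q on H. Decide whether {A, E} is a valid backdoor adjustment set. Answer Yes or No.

No

Backdoor paths from Q to H (paths whose first edge points into Q):
  P1: Q <- A -> H
Condition 1 (no descendant of Q in the set): FAILS — E is a descendant of Q.
Condition 2 (every backdoor path blocked by {A, E}):
  P1: blocked at fork node A ∈ conditioning set.
{A, E} does not satisfy the backdoor criterion.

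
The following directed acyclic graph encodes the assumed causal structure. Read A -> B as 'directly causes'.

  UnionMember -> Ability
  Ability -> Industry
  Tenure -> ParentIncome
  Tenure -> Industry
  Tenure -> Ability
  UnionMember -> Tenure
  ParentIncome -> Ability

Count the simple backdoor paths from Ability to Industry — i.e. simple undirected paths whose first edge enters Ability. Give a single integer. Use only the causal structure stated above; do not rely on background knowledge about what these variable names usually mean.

3

A backdoor path from Ability to Industry is any simple undirected path whose first edge points into Ability (i.e. leaves Ability via a parent).
Parents of Ability: {ParentIncome, Tenure, UnionMember}.
Enumerating:
  P1: Ability <- UnionMember -> Tenure -> Industry
  P2: Ability <- Tenure -> Industry
  P3: Ability <- ParentIncome <- Tenure -> Industry
That exhausts the simple backdoor paths. Count: 3.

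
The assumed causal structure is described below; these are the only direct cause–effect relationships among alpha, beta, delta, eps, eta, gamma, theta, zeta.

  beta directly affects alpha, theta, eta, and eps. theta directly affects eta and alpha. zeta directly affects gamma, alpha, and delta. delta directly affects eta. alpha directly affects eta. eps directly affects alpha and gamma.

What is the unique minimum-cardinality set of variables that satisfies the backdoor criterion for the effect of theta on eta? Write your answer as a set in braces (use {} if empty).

Variables eligible for adjustment (non-descendants of theta, excluding theta and eta): {beta, delta, eps, gamma, zeta}.
Backdoor paths from theta to eta:
  P1: theta <- beta -> eps -> gamma <- zeta -> delta -> eta
  P2: theta <- beta -> eps -> gamma <- zeta -> alpha -> eta
  P3: theta <- beta -> eps -> alpha <- zeta -> delta -> eta
  P4: theta <- beta -> eps -> alpha -> eta
  P5: theta <- beta -> alpha <- zeta -> delta -> eta
  P6: theta <- beta -> alpha <- eps -> gamma <- zeta -> delta -> eta
  P7: theta <- beta -> alpha -> eta
  P8: theta <- beta -> eta
The empty set is not sufficient: P4 (theta <- beta -> eps -> alpha -> eta) has no collider blocking it and no conditioned non-collider, so it is open.
Try {beta}:
  P1: blocked at fork node beta ∈ conditioning set.
  P2: blocked at fork node beta ∈ conditioning set.
  P3: blocked at fork node beta ∈ conditioning set.
  P4: blocked at fork node beta ∈ conditioning set.
  P5: blocked at fork node beta ∈ conditioning set.
  P6: blocked at fork node beta ∈ conditioning set.
  P7: blocked at fork node beta ∈ conditioning set.
  P8: blocked at fork node beta ∈ conditioning set.
{beta} contains no descendant of theta and blocks every backdoor path.
No other singleton works — e.g. {zeta} leaves P4 open — so {beta} is the unique smallest valid adjustment set.

{beta}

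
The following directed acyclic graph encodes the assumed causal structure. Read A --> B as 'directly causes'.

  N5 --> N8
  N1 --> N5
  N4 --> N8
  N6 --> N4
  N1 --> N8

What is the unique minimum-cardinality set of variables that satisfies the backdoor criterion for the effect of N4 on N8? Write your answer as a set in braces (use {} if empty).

{}

Variables eligible for adjustment (non-descendants of N4, excluding N4 and N8): {N1, N5, N6}.
Backdoor paths from N4 to N8:
  (none)
With no backdoor paths the empty set already satisfies the criterion, and it is trivially minimal.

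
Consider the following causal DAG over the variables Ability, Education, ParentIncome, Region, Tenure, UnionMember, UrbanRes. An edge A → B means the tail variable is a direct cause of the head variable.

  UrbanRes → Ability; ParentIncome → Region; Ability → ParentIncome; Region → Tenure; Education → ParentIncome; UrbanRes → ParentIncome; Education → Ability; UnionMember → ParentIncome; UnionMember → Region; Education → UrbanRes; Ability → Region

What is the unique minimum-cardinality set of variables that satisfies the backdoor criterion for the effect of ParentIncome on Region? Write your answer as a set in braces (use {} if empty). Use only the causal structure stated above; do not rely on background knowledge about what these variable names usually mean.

Variables eligible for adjustment (non-descendants of ParentIncome, excluding ParentIncome and Region): {Ability, Education, UnionMember, UrbanRes}.
Backdoor paths from ParentIncome to Region:
  P1: ParentIncome <- UnionMember -> Region
  P2: ParentIncome <- Education -> UrbanRes -> Ability -> Region
  P3: ParentIncome <- Education -> Ability -> Region
  P4: ParentIncome <- UrbanRes <- Education -> Ability -> Region
  P5: ParentIncome <- UrbanRes -> Ability -> Region
  P6: ParentIncome <- Ability -> Region
The empty set is not sufficient: P1 (ParentIncome <- UnionMember -> Region) has no collider blocking it and no conditioned non-collider, so it is open.
Try {Ability, UnionMember}:
  P1: blocked at fork node UnionMember ∈ conditioning set.
  P2: blocked at chain node Ability ∈ conditioning set.
  P3: blocked at chain node Ability ∈ conditioning set.
  P4: blocked at chain node Ability ∈ conditioning set.
  P5: blocked at chain node Ability ∈ conditioning set.
  P6: blocked at fork node Ability ∈ conditioning set.
{Ability, UnionMember} contains no descendant of ParentIncome and blocks every backdoor path.
Every element of {Ability, UnionMember} is needed (dropping Ability leaves P2 open; dropping UnionMember leaves P1 open), so no proper subset is valid.
Among all size-2 subsets of the eligible variables, only {Ability, UnionMember} blocks every backdoor path, so it is the unique smallest valid adjustment set.

{Ability, UnionMember}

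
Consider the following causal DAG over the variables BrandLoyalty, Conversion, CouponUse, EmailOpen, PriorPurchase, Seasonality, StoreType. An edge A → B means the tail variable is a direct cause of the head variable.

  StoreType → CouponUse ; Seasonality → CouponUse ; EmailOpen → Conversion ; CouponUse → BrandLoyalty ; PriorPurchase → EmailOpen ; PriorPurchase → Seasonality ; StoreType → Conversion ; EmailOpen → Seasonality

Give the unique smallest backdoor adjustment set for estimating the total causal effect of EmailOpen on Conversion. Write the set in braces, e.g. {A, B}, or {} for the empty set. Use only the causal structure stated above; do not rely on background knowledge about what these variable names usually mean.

Variables eligible for adjustment (non-descendants of EmailOpen, excluding EmailOpen and Conversion): {PriorPurchase, StoreType}.
Backdoor paths from EmailOpen to Conversion:
  P1: EmailOpen <- PriorPurchase -> Seasonality -> CouponUse <- StoreType -> Conversion
Each backdoor path contains an unconditioned collider, so every path is already blocked with the empty conditioning set:
  P1: blocked at collider CouponUse (neither it nor any descendant is in the conditioning set).
The empty set is therefore the unique smallest valid set.

{}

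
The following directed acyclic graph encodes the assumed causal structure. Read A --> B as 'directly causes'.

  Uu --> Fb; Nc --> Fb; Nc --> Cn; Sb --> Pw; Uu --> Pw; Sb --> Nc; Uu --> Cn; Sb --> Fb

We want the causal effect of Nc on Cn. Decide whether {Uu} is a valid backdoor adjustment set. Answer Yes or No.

Backdoor paths from Nc to Cn (paths whose first edge points into Nc):
  P1: Nc <- Sb -> Fb <- Uu -> Cn
  P2: Nc <- Sb -> Pw <- Uu -> Cn
Condition 1 (no descendant of Nc in the set): holds — descendants of Nc are {Cn, Fb}; none are in {Uu}.
Condition 2 (every backdoor path blocked by {Uu}):
  P1: blocked at collider Fb (neither it nor any descendant is in the conditioning set).
  P2: blocked at collider Pw (neither it nor any descendant is in the conditioning set).
{Uu} satisfies the backdoor criterion.

Yes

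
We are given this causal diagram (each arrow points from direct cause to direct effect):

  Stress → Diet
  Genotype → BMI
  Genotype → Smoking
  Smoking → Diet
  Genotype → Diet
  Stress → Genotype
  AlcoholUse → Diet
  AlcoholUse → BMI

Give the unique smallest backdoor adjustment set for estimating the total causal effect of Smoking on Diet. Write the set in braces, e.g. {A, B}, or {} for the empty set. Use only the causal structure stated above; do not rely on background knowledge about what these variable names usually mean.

Variables eligible for adjustment (non-descendants of Smoking, excluding Smoking and Diet): {AlcoholUse, BMI, Genotype, Stress}.
Backdoor paths from Smoking to Diet:
  P1: Smoking <- Genotype <- Stress -> Diet
  P2: Smoking <- Genotype -> BMI <- AlcoholUse -> Diet
  P3: Smoking <- Genotype -> Diet
The empty set is not sufficient: P1 (Smoking <- Genotype <- Stress -> Diet) has no collider blocking it and no conditioned non-collider, so it is open.
Try {Genotype}:
  P1: blocked at chain node Genotype ∈ conditioning set.
  P2: blocked at fork node Genotype ∈ conditioning set.
  P3: blocked at fork node Genotype ∈ conditioning set.
{Genotype} contains no descendant of Smoking and blocks every backdoor path.
No other singleton works — e.g. {Stress} leaves P3 open — so {Genotype} is the unique smallest valid adjustment set.

{Genotype}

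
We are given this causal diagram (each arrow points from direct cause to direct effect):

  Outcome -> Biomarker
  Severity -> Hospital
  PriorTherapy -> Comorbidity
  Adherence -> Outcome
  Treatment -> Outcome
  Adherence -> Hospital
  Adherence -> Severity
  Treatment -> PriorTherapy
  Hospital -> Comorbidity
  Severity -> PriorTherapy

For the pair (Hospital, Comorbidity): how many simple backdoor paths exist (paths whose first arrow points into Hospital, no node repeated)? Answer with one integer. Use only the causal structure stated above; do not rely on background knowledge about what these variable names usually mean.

A backdoor path from Hospital to Comorbidity is any simple undirected path whose first edge points into Hospital (i.e. leaves Hospital via a parent).
Parents of Hospital: {Adherence, Severity}.
Enumerating:
  P1: Hospital <- Adherence -> Outcome <- Treatment -> PriorTherapy -> Comorbidity
  P2: Hospital <- Adherence -> Severity -> PriorTherapy -> Comorbidity
  P3: Hospital <- Severity <- Adherence -> Outcome <- Treatment -> PriorTherapy -> Comorbidity
  P4: Hospital <- Severity -> PriorTherapy -> Comorbidity
That exhausts the simple backdoor paths. Count: 4.

4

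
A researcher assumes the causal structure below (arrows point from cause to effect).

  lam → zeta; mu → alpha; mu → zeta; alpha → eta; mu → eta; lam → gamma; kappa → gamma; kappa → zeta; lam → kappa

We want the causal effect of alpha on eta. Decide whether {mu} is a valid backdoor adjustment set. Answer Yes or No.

Yes

Backdoor paths from alpha to eta (paths whose first edge points into alpha):
  P1: alpha <- mu -> eta
Condition 1 (no descendant of alpha in the set): holds — descendants of alpha are {eta}; none are in {mu}.
Condition 2 (every backdoor path blocked by {mu}):
  P1: blocked at fork node mu ∈ conditioning set.
{mu} satisfies the backdoor criterion.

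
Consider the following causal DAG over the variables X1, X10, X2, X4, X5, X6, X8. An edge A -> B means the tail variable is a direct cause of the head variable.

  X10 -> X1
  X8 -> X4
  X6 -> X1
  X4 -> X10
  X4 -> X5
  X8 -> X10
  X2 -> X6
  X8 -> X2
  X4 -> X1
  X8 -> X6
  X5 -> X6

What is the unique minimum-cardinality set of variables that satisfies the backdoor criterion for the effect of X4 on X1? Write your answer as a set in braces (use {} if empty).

{X8}

Variables eligible for adjustment (non-descendants of X4, excluding X4 and X1): {X2, X8}.
Backdoor paths from X4 to X1:
  P1: X4 <- X8 -> X2 -> X6 -> X1
  P2: X4 <- X8 -> X10 -> X1
  P3: X4 <- X8 -> X6 -> X1
The empty set is not sufficient: P1 (X4 <- X8 -> X2 -> X6 -> X1) has no collider blocking it and no conditioned non-collider, so it is open.
Try {X8}:
  P1: blocked at fork node X8 ∈ conditioning set.
  P2: blocked at fork node X8 ∈ conditioning set.
  P3: blocked at fork node X8 ∈ conditioning set.
{X8} contains no descendant of X4 and blocks every backdoor path.
No other singleton works — e.g. {X2} leaves P2 open — so {X8} is the unique smallest valid adjustment set.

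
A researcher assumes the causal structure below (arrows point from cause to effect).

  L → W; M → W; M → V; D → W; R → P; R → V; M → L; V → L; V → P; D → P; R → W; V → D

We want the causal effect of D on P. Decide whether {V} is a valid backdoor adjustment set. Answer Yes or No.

Yes

Backdoor paths from D to P (paths whose first edge points into D):
  P1: D <- V <- M -> L -> W <- R -> P
  P2: D <- V <- M -> W <- R -> P
  P3: D <- V <- R -> P
  P4: D <- V -> L <- M -> W <- R -> P
  P5: D <- V -> L -> W <- R -> P
  P6: D <- V -> P
Condition 1 (no descendant of D in the set): holds — descendants of D are {P, W}; none are in {V}.
Condition 2 (every backdoor path blocked by {V}):
  P1: blocked at chain node V ∈ conditioning set.
  P2: blocked at chain node V ∈ conditioning set.
  P3: blocked at chain node V ∈ conditioning set.
  P4: blocked at fork node V ∈ conditioning set.
  P5: blocked at fork node V ∈ conditioning set.
  P6: blocked at fork node V ∈ conditioning set.
{V} satisfies the backdoor criterion.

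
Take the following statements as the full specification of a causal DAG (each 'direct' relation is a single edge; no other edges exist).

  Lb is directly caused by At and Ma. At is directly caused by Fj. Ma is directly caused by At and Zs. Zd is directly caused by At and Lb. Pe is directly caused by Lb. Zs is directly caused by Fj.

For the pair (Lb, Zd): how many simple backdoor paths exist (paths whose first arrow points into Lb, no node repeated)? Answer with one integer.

3

A backdoor path from Lb to Zd is any simple undirected path whose first edge points into Lb (i.e. leaves Lb via a parent).
Parents of Lb: {At, Ma}.
Enumerating:
  P1: Lb <- At -> Zd
  P2: Lb <- Ma <- At -> Zd
  P3: Lb <- Ma <- Zs <- Fj -> At -> Zd
That exhausts the simple backdoor paths. Count: 3.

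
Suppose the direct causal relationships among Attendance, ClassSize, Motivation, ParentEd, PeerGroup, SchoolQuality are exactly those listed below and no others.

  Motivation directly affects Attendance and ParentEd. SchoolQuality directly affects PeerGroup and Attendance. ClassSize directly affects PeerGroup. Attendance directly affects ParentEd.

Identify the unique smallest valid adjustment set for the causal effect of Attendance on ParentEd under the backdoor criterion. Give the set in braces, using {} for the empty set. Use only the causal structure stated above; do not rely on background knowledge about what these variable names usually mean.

{Motivation}

Variables eligible for adjustment (non-descendants of Attendance, excluding Attendance and ParentEd): {ClassSize, Motivation, PeerGroup, SchoolQuality}.
Backdoor paths from Attendance to ParentEd:
  P1: Attendance <- Motivation -> ParentEd
The empty set is not sufficient: P1 (Attendance <- Motivation -> ParentEd) has no collider blocking it and no conditioned non-collider, so it is open.
Try {Motivation}:
  P1: blocked at fork node Motivation ∈ conditioning set.
{Motivation} contains no descendant of Attendance and blocks every backdoor path.
No other singleton works — e.g. {SchoolQuality} leaves P1 open — so {Motivation} is the unique smallest valid adjustment set.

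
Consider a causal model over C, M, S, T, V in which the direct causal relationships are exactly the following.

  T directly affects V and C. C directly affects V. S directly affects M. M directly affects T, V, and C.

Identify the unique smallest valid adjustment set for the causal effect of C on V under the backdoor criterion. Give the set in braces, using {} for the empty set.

Variables eligible for adjustment (non-descendants of C, excluding C and V): {M, S, T}.
Backdoor paths from C to V:
  P1: C <- M -> T -> V
  P2: C <- M -> V
  P3: C <- T <- M -> V
  P4: C <- T -> V
The empty set is not sufficient: P1 (C <- M -> T -> V) has no collider blocking it and no conditioned non-collider, so it is open.
Try {M, T}:
  P1: blocked at fork node M ∈ conditioning set.
  P2: blocked at fork node M ∈ conditioning set.
  P3: blocked at chain node T ∈ conditioning set.
  P4: blocked at fork node T ∈ conditioning set.
{M, T} contains no descendant of C and blocks every backdoor path.
Every element of {M, T} is needed (dropping M leaves P2 open; dropping T leaves P4 open), so no proper subset is valid.
Among all size-2 subsets of the eligible variables, only {M, T} blocks every backdoor path, so it is the unique smallest valid adjustment set.

{M, T}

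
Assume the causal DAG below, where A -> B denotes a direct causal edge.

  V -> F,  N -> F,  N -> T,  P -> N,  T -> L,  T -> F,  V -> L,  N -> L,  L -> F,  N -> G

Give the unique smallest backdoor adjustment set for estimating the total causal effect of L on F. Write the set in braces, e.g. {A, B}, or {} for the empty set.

Variables eligible for adjustment (non-descendants of L, excluding L and F): {G, N, P, T, V}.
Backdoor paths from L to F:
  P1: L <- N -> T -> F
  P2: L <- N -> F
  P3: L <- T <- N -> F
  P4: L <- T -> F
  P5: L <- V -> F
The empty set is not sufficient: P1 (L <- N -> T -> F) has no collider blocking it and no conditioned non-collider, so it is open.
Try {N, T, V}:
  P1: blocked at fork node N ∈ conditioning set.
  P2: blocked at fork node N ∈ conditioning set.
  P3: blocked at chain node T ∈ conditioning set.
  P4: blocked at fork node T ∈ conditioning set.
  P5: blocked at fork node V ∈ conditioning set.
{N, T, V} contains no descendant of L and blocks every backdoor path.
Every element of {N, T, V} is needed (dropping N leaves P2 open; dropping T leaves P4 open; dropping V leaves P5 open), so no proper subset is valid.
Among all size-3 subsets of the eligible variables, only {N, T, V} blocks every backdoor path, so it is the unique smallest valid adjustment set.

{N, T, V}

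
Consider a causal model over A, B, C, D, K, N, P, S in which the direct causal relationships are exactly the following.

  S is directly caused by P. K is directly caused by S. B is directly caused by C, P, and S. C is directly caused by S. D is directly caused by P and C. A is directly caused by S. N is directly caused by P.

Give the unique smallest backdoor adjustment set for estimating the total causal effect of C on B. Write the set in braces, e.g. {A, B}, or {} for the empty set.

{S}

Variables eligible for adjustment (non-descendants of C, excluding C and B): {A, K, N, P, S}.
Backdoor paths from C to B:
  P1: C <- S <- P -> B
  P2: C <- S -> B
The empty set is not sufficient: P1 (C <- S <- P -> B) has no collider blocking it and no conditioned non-collider, so it is open.
Try {S}:
  P1: blocked at chain node S ∈ conditioning set.
  P2: blocked at fork node S ∈ conditioning set.
{S} contains no descendant of C and blocks every backdoor path.
No other singleton works — e.g. {P} leaves P2 open — so {S} is the unique smallest valid adjustment set.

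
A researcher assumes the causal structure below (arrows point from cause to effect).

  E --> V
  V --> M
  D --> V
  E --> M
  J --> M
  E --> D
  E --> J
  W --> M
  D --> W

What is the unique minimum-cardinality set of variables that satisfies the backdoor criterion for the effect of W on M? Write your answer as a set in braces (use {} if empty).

{D}

Variables eligible for adjustment (non-descendants of W, excluding W and M): {D, E, J, V}.
Backdoor paths from W to M:
  P1: W <- D <- E -> J -> M
  P2: W <- D <- E -> V -> M
  P3: W <- D <- E -> M
  P4: W <- D -> V <- E -> J -> M
  P5: W <- D -> V <- E -> M
  P6: W <- D -> V -> M
The empty set is not sufficient: P1 (W <- D <- E -> J -> M) has no collider blocking it and no conditioned non-collider, so it is open.
Try {D}:
  P1: blocked at chain node D ∈ conditioning set.
  P2: blocked at chain node D ∈ conditioning set.
  P3: blocked at chain node D ∈ conditioning set.
  P4: blocked at fork node D ∈ conditioning set.
  P5: blocked at fork node D ∈ conditioning set.
  P6: blocked at fork node D ∈ conditioning set.
{D} contains no descendant of W and blocks every backdoor path.
No other singleton works — e.g. {E} leaves P6 open — so {D} is the unique smallest valid adjustment set.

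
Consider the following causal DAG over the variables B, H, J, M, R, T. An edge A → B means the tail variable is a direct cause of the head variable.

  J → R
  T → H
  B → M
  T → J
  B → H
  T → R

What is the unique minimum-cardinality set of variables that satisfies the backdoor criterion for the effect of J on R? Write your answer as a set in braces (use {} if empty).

Variables eligible for adjustment (non-descendants of J, excluding J and R): {B, H, M, T}.
Backdoor paths from J to R:
  P1: J <- T -> R
The empty set is not sufficient: P1 (J <- T -> R) has no collider blocking it and no conditioned non-collider, so it is open.
Try {T}:
  P1: blocked at fork node T ∈ conditioning set.
{T} contains no descendant of J and blocks every backdoor path.
No other singleton works — e.g. {B} leaves P1 open — so {T} is the unique smallest valid adjustment set.

{T}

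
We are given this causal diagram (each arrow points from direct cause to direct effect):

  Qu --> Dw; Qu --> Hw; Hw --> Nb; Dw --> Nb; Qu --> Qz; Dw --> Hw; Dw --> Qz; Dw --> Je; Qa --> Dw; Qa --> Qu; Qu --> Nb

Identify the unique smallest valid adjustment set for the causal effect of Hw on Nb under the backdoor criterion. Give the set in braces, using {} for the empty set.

{Dw, Qu}

Variables eligible for adjustment (non-descendants of Hw, excluding Hw and Nb): {Dw, Je, Qa, Qu, Qz}.
Backdoor paths from Hw to Nb:
  P1: Hw <- Qu <- Qa -> Dw -> Nb
  P2: Hw <- Qu -> Dw -> Nb
  P3: Hw <- Qu -> Qz <- Dw -> Nb
  P4: Hw <- Qu -> Nb
  P5: Hw <- Dw <- Qa -> Qu -> Nb
  P6: Hw <- Dw <- Qu -> Nb
  P7: Hw <- Dw -> Qz <- Qu -> Nb
  P8: Hw <- Dw -> Nb
The empty set is not sufficient: P1 (Hw <- Qu <- Qa -> Dw -> Nb) has no collider blocking it and no conditioned non-collider, so it is open.
Try {Dw, Qu}:
  P1: blocked at chain node Qu ∈ conditioning set.
  P2: blocked at fork node Qu ∈ conditioning set.
  P3: blocked at fork node Qu ∈ conditioning set.
  P4: blocked at fork node Qu ∈ conditioning set.
  P5: blocked at chain node Dw ∈ conditioning set.
  P6: blocked at chain node Dw ∈ conditioning set.
  P7: blocked at fork node Dw ∈ conditioning set.
  P8: blocked at fork node Dw ∈ conditioning set.
{Dw, Qu} contains no descendant of Hw and blocks every backdoor path.
Every element of {Dw, Qu} is needed (dropping Dw leaves P8 open; dropping Qu leaves P4 open), so no proper subset is valid.
Among all size-2 subsets of the eligible variables, only {Dw, Qu} blocks every backdoor path, so it is the unique smallest valid adjustment set.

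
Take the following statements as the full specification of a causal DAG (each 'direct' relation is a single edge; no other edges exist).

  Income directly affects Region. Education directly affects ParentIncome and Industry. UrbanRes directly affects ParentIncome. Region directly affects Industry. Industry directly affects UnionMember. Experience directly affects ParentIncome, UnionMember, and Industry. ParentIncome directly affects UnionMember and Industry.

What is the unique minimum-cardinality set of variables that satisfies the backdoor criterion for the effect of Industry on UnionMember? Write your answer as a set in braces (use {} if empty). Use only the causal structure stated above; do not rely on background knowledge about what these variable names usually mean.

{Experience, ParentIncome}

Variables eligible for adjustment (non-descendants of Industry, excluding Industry and UnionMember): {Education, Experience, Income, ParentIncome, Region, UrbanRes}.
Backdoor paths from Industry to UnionMember:
  P1: Industry <- Experience -> ParentIncome -> UnionMember
  P2: Industry <- Experience -> UnionMember
  P3: Industry <- Education -> ParentIncome <- Experience -> UnionMember
  P4: Industry <- Education -> ParentIncome -> UnionMember
  P5: Industry <- ParentIncome <- Experience -> UnionMember
  P6: Industry <- ParentIncome -> UnionMember
The empty set is not sufficient: P1 (Industry <- Experience -> ParentIncome -> UnionMember) has no collider blocking it and no conditioned non-collider, so it is open.
Try {Experience, ParentIncome}:
  P1: blocked at fork node Experience ∈ conditioning set.
  P2: blocked at fork node Experience ∈ conditioning set.
  P3: blocked at fork node Experience ∈ conditioning set.
  P4: blocked at chain node ParentIncome ∈ conditioning set.
  P5: blocked at chain node ParentIncome ∈ conditioning set.
  P6: blocked at fork node ParentIncome ∈ conditioning set.
{Experience, ParentIncome} contains no descendant of Industry and blocks every backdoor path.
Every element of {Experience, ParentIncome} is needed (dropping Experience leaves P2 open; dropping ParentIncome leaves P4 open), so no proper subset is valid.
Among all size-2 subsets of the eligible variables, only {Experience, ParentIncome} blocks every backdoor path, so it is the unique smallest valid adjustment set.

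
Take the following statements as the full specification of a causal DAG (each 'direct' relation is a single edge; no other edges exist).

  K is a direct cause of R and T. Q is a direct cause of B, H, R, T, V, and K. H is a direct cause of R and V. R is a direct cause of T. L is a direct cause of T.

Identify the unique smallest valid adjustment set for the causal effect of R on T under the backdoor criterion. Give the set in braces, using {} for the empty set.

{K, Q}

Variables eligible for adjustment (non-descendants of R, excluding R and T): {B, H, K, L, Q, V}.
Backdoor paths from R to T:
  P1: R <- Q -> K -> T
  P2: R <- Q -> T
  P3: R <- H <- Q -> K -> T
  P4: R <- H <- Q -> T
  P5: R <- H -> V <- Q -> K -> T
  P6: R <- H -> V <- Q -> T
  P7: R <- K <- Q -> T
  P8: R <- K -> T
The empty set is not sufficient: P1 (R <- Q -> K -> T) has no collider blocking it and no conditioned non-collider, so it is open.
Try {K, Q}:
  P1: blocked at fork node Q ∈ conditioning set.
  P2: blocked at fork node Q ∈ conditioning set.
  P3: blocked at fork node Q ∈ conditioning set.
  P4: blocked at fork node Q ∈ conditioning set.
  P5: blocked at collider V (neither it nor any descendant is in the conditioning set).
  P6: blocked at collider V (neither it nor any descendant is in the conditioning set).
  P7: blocked at chain node K ∈ conditioning set.
  P8: blocked at fork node K ∈ conditioning set.
{K, Q} contains no descendant of R and blocks every backdoor path.
Every element of {K, Q} is needed (dropping K leaves P8 open; dropping Q leaves P2 open), so no proper subset is valid.
Among all size-2 subsets of the eligible variables, only {K, Q} blocks every backdoor path, so it is the unique smallest valid adjustment set.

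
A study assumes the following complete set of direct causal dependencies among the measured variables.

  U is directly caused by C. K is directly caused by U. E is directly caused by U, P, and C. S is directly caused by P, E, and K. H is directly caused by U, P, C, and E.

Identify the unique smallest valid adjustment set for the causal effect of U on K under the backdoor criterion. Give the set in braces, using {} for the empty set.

Variables eligible for adjustment (non-descendants of U, excluding U and K): {C, P}.
Backdoor paths from U to K:
  P1: U <- C -> E <- P -> S <- K
  P2: U <- C -> E -> S <- K
  P3: U <- C -> E -> H <- P -> S <- K
  P4: U <- C -> H <- P -> E -> S <- K
  P5: U <- C -> H <- P -> S <- K
  P6: U <- C -> H <- E <- P -> S <- K
  P7: U <- C -> H <- E -> S <- K
Each backdoor path contains an unconditioned collider, so every path is already blocked with the empty conditioning set:
  P1: blocked at collider E (neither it nor any descendant is in the conditioning set).
  P2: blocked at collider S (neither it nor any descendant is in the conditioning set).
  P3: blocked at collider H (neither it nor any descendant is in the conditioning set).
  P4: blocked at collider H (neither it nor any descendant is in the conditioning set).
  P5: blocked at collider H (neither it nor any descendant is in the conditioning set).
  P6: blocked at collider H (neither it nor any descendant is in the conditioning set).
  P7: blocked at collider H (neither it nor any descendant is in the conditioning set).
The empty set is therefore the unique smallest valid set.

{}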